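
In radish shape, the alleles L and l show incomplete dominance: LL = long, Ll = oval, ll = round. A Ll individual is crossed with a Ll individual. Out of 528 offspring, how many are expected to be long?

Punnett square for Ll × Ll:
Offspring genotypes: 1 LL, 2 Ll, 1 ll
Phenotype counts: 1 long, 2 oval, 1 round
long: 1 out of 4 → fraction 1/4
Expected count = 1/4 × 528 = 132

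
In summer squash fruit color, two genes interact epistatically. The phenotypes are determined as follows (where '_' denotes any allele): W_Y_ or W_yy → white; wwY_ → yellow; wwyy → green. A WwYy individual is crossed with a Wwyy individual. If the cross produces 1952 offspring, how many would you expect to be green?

Cross: WwYy × Wwyy — consider each gene separately:
W gene: Ww × Ww → 1 WW, 2 Ww, 1 ww → 3 W_ : 1 ww (out of 4)
Y gene: Yy × yy → 2 Yy, 2 yy → 2 Y_ : 2 yy (out of 4)
Genotype classes (out of 4 × 4 = 16): W_Y_ = 3×2 = 6; W_yy = 3×2 = 6; wwY_ = 1×2 = 2; wwyy = 1×2 = 2
Apply the phenotype rules: W_Y_ (6) + W_yy (6) → white; wwY_ (2) → yellow; wwyy (2) → green
Phenotype counts (out of 16): 12 white, 2 yellow, 2 green
green: 2 out of 16 → fraction 1/8
Expected count = 1/8 × 1952 = 244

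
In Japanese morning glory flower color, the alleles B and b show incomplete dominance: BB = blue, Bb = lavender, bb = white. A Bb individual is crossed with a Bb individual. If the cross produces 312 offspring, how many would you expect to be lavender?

Punnett square for Bb × Bb:
Offspring genotypes: 1 BB, 2 Bb, 1 bb
Phenotype counts: 1 blue, 2 lavender, 1 white
lavender: 2 out of 4 → fraction 1/2
Expected count = 1/2 × 312 = 156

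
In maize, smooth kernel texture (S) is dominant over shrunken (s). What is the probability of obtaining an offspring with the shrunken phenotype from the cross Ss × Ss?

Punnett square for Ss × Ss:
Offspring genotypes: 1 SS, 2 Ss, 1 ss
Total offspring: 4
Count with target: 1
Probability: 1/4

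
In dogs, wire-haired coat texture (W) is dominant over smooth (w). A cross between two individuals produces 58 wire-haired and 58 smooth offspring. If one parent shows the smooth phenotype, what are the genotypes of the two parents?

Observed offspring: 58 wire-haired, 58 smooth
The observed ratio simplifies to 1:1. One parent shows smooth, so its genotype must be ww. A 1:1 offspring split requires the other parent to be heterozygous (Ww).
Parent genotypes: ww × Ww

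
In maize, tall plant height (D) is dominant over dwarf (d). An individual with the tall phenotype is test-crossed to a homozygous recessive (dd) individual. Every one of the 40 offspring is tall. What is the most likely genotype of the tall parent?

Test cross: ? × dd
All offspring are tall.
If the unknown parent were heterozygous (Dd), about half of 40 offspring would be dwarf; none are. The unknown parent is most likely homozygous dominant (DD).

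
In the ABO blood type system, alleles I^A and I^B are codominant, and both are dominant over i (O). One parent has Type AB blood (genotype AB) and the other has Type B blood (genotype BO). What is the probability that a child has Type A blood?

Cross: AB × BO
Possible offspring genotypes: 1 AB, 1 AO, 1 BB, 1 BO
Blood type counts: 1 Type AB, 1 Type A, 2 Type B
Probability of Type A: 1/4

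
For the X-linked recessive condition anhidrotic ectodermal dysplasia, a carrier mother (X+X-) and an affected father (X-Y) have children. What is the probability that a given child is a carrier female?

Cross: X+X- × X-Y
Offspring: 1 X+X-, 1 X+Y, 1 X-X-, 1 X-Y
Probability of a carrier female: 1/4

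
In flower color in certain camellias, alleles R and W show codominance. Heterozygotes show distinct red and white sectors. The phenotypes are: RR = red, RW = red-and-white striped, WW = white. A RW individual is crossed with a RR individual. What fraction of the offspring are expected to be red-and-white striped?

Punnett square for RW × RR:
Offspring genotypes: 2 RR, 2 RW
Phenotype counts: 2 red, 2 red-and-white striped
red-and-white striped: 2 out of 4
Probability: 2/4 = 1/2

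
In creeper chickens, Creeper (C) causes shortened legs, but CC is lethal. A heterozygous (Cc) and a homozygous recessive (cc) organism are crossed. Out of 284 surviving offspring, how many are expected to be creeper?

Cross: Cc × cc
Punnett square offspring (before lethality): 2 Cc, 2 cc
No CC offspring are produced in this cross.
creeper: 2 out of 4 → fraction 1/2
Expected count = 1/2 × 284 = 142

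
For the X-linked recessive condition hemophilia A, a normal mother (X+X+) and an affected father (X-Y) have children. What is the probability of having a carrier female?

Cross: X+X+ × X-Y
Offspring: 2 X+X-, 2 X+Y
Probability of a carrier female: 2/4 = 1/2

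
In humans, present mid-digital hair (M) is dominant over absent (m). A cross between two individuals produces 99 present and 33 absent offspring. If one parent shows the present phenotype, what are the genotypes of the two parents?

Observed offspring: 99 present, 33 absent
The observed ratio simplifies to 3:1. Absent (mm) offspring appear, so each parent must contribute one m allele. The parent stated to show present carries M, so it is Mm. The other parent is then either Mm or mm: Mm × mm would give a 1:1 split, whereas Mm × Mm gives 3:1 — matching the data. So both parents are heterozygous (Mm × Mm).
Parent genotypes: Mm × Mm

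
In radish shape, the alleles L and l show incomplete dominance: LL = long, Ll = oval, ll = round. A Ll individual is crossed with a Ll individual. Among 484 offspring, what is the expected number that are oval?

Punnett square for Ll × Ll:
Offspring genotypes: 1 LL, 2 Ll, 1 ll
Phenotype counts: 1 long, 2 oval, 1 round
oval: 2 out of 4 → fraction 1/2
Expected count = 1/2 × 484 = 242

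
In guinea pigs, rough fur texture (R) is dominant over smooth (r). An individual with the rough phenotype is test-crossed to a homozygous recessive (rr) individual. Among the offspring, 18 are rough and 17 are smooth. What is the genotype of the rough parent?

Test cross: ? × rr
Offspring: 18 rough, 17 smooth — approximately 1:1.
A 1:1 ratio in a test cross indicates the unknown parent is heterozygous (Rr).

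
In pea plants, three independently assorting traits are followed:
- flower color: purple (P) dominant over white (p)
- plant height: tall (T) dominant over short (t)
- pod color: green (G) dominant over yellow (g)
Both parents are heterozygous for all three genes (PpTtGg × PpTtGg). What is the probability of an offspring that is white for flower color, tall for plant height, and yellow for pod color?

Trihybrid cross: PpTtGg × PpTtGg
Each trait segregates independently with a 3:1 phenotypic ratio, so each gene contributes 3/4 (dominant) or 1/4 (recessive).
Target: white (flower color), tall (plant height), yellow (pod color)
Probability = product of independent per-trait probabilities
= 1/4 × 3/4 × 1/4 = 3/64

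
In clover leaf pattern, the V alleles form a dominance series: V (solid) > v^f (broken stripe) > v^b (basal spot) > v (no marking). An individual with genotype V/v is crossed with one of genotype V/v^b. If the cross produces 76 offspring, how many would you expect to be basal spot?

Cross: V/v × V/v^b
Allele dominance: V > v^f > v^b > v
Offspring genotypes: 1 V/V, 1 V/v^b, 1 V/v, 1 v^b/v
Phenotype counts: 3 solid, 1 basal spot
basal spot: 1 out of 4 → fraction 1/4
Expected count = 1/4 × 76 = 19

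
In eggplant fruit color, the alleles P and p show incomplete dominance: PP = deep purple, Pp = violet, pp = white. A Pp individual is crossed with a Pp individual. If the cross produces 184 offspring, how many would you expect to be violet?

Punnett square for Pp × Pp:
Offspring genotypes: 1 PP, 2 Pp, 1 pp
Phenotype counts: 1 deep purple, 2 violet, 1 white
violet: 2 out of 4 → fraction 1/2
Expected count = 1/2 × 184 = 92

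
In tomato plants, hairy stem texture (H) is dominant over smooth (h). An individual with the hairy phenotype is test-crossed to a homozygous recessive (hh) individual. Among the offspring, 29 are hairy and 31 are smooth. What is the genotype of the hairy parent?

Test cross: ? × hh
Offspring: 29 hairy, 31 smooth — approximately 1:1.
A 1:1 ratio in a test cross indicates the unknown parent is heterozygous (Hh).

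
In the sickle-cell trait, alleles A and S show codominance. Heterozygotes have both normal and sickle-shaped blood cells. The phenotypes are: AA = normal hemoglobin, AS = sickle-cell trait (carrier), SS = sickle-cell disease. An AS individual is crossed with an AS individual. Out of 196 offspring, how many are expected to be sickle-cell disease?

Punnett square for AS × AS:
Offspring genotypes: 1 AA, 2 AS, 1 SS
Phenotype counts: 1 normal hemoglobin, 2 sickle-cell trait (carrier), 1 sickle-cell disease
sickle-cell disease: 1 out of 4 → fraction 1/4
Expected count = 1/4 × 196 = 49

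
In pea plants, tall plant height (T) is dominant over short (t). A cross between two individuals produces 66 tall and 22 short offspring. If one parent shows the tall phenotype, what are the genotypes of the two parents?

Observed offspring: 66 tall, 22 short
The observed ratio simplifies to 3:1. Short (tt) offspring appear, so each parent must contribute one t allele. The parent stated to show tall carries T, so it is Tt. The other parent is then either Tt or tt: Tt × tt would give a 1:1 split, whereas Tt × Tt gives 3:1 — matching the data. So both parents are heterozygous (Tt × Tt).
Parent genotypes: Tt × Tt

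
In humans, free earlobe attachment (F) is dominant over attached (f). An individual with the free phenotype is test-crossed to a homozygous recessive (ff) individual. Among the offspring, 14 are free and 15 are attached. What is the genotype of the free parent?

Test cross: ? × ff
Offspring: 14 free, 15 attached — approximately 1:1.
A 1:1 ratio in a test cross indicates the unknown parent is heterozygous (Ff).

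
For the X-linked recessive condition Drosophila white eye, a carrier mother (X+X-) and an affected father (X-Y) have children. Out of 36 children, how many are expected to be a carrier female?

Cross: X+X- × X-Y
Offspring: 1 X+X-, 1 X+Y, 1 X-X-, 1 X-Y
Probability of a carrier female: 1/4
Expected count = 1/4 × 36 = 9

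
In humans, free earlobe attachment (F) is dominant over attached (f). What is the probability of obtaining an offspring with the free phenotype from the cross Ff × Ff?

Punnett square for Ff × Ff:
Offspring genotypes: 1 FF, 2 Ff, 1 ff
Total offspring: 4
Count with target: 3
Probability: 3/4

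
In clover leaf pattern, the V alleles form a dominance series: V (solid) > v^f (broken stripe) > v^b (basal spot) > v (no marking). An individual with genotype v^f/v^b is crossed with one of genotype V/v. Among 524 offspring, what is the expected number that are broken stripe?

Cross: v^f/v^b × V/v
Allele dominance: V > v^f > v^b > v
Offspring genotypes: 1 V/v^f, 1 v^f/v, 1 V/v^b, 1 v^b/v
Phenotype counts: 2 solid, 1 broken stripe, 1 basal spot
broken stripe: 1 out of 4 → fraction 1/4
Expected count = 1/4 × 524 = 131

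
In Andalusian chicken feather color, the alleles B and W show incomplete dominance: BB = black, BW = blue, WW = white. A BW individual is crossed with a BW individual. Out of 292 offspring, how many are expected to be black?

Punnett square for BW × BW:
Offspring genotypes: 1 BB, 2 BW, 1 WW
Phenotype counts: 1 black, 2 blue, 1 white
black: 1 out of 4 → fraction 1/4
Expected count = 1/4 × 292 = 73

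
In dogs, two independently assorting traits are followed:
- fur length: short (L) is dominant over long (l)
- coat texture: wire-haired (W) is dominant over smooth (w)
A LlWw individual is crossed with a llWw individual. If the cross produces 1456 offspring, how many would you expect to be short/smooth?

Dihybrid cross LlWw × llWw — consider each gene separately:
fur length: Ll × ll → 2 Ll, 2 ll → 2 L_ : 2 ll (out of 4)
coat texture: Ww × Ww → 1 WW, 2 Ww, 1 ww → 3 W_ : 1 ww (out of 4)
Combine (counts out of 4 × 4 = 16): short/wire-haired (L_W_) = 2×3 = 6; short/smooth (L_ww) = 2×1 = 2; long/wire-haired (llW_) = 2×3 = 6; long/smooth (llww) = 2×1 = 2
Phenotype counts (out of 16): 6 short/wire-haired, 2 short/smooth, 6 long/wire-haired, 2 long/smooth
short/smooth: 2 out of 16 → fraction 1/8
Expected count = 1/8 × 1456 = 182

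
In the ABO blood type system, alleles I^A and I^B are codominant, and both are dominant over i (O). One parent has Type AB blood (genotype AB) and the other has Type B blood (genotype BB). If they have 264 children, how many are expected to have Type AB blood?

Cross: AB × BB
Possible offspring genotypes: 2 AB, 2 BB
Blood type counts: 2 Type AB, 2 Type B
Probability of Type AB: 2/4 = 1/2
Expected count = 1/2 × 264 = 132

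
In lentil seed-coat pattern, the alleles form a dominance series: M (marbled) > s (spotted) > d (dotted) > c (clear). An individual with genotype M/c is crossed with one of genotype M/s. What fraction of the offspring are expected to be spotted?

Cross: M/c × M/s
Allele dominance: M > s > d > c
Offspring genotypes: 1 M/M, 1 M/s, 1 M/c, 1 s/c
Phenotype counts: 3 marbled, 1 spotted
spotted: 1 out of 4
Probability: 1/4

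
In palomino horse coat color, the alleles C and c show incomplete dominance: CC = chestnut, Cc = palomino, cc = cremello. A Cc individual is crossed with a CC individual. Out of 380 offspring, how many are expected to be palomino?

Punnett square for Cc × CC:
Offspring genotypes: 2 CC, 2 Cc
Phenotype counts: 2 chestnut, 2 palomino
palomino: 2 out of 4 → fraction 1/2
Expected count = 1/2 × 380 = 190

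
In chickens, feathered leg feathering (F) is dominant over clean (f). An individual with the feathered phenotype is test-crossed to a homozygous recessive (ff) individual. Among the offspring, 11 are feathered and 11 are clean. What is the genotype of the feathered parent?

Test cross: ? × ff
Offspring: 11 feathered, 11 clean — approximately 1:1.
A 1:1 ratio in a test cross indicates the unknown parent is heterozygous (Ff).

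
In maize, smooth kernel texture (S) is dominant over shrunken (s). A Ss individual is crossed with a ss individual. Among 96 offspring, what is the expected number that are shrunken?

Punnett square for Ss × ss:
Offspring genotypes: 2 Ss, 2 ss
smooth: 2, shrunken: 2
shrunken: 2 out of 4 → fraction 1/2
Expected count = 1/2 × 96 = 48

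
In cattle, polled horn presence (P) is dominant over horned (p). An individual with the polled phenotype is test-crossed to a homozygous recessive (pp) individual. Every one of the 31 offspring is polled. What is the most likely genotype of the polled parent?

Test cross: ? × pp
All offspring are polled.
If the unknown parent were heterozygous (Pp), about half of 31 offspring would be horned; none are. The unknown parent is most likely homozygous dominant (PP).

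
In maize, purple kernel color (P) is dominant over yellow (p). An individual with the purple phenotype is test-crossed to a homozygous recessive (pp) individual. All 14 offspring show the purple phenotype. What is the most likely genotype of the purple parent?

Test cross: ? × pp
All offspring are purple.
If the unknown parent were heterozygous (Pp), about half of 14 offspring would be yellow; none are. The unknown parent is most likely homozygous dominant (PP).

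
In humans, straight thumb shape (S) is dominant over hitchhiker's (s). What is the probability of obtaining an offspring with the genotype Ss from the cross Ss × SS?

Punnett square for Ss × SS:
Offspring genotypes: 2 SS, 2 Ss
Total offspring: 4
Count with target: 2
Probability: 2/4 = 1/2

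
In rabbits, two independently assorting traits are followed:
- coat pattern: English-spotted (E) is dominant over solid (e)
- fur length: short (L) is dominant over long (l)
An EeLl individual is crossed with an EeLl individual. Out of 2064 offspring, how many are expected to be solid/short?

Dihybrid cross EeLl × EeLl — consider each gene separately:
coat pattern: Ee × Ee → 1 EE, 2 Ee, 1 ee → 3 E_ : 1 ee (out of 4)
fur length: Ll × Ll → 1 LL, 2 Ll, 1 ll → 3 L_ : 1 ll (out of 4)
Combine (counts out of 4 × 4 = 16): English-spotted/short (E_L_) = 3×3 = 9; English-spotted/long (E_ll) = 3×1 = 3; solid/short (eeL_) = 1×3 = 3; solid/long (eell) = 1×1 = 1
Phenotype counts (out of 16): 9 English-spotted/short, 3 English-spotted/long, 3 solid/short, 1 solid/long
solid/short: 3 out of 16 → fraction 3/16
Expected count = 3/16 × 2064 = 387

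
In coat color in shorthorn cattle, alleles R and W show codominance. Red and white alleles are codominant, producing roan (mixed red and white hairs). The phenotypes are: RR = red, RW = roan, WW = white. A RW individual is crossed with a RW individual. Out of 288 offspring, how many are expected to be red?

Punnett square for RW × RW:
Offspring genotypes: 1 RR, 2 RW, 1 WW
Phenotype counts: 1 red, 2 roan, 1 white
red: 1 out of 4 → fraction 1/4
Expected count = 1/4 × 288 = 72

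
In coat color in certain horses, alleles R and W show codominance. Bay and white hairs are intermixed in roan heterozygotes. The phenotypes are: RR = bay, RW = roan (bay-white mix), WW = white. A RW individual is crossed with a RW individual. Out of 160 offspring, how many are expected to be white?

Punnett square for RW × RW:
Offspring genotypes: 1 RR, 2 RW, 1 WW
Phenotype counts: 1 bay, 2 roan (bay-white mix), 1 white
white: 1 out of 4 → fraction 1/4
Expected count = 1/4 × 160 = 40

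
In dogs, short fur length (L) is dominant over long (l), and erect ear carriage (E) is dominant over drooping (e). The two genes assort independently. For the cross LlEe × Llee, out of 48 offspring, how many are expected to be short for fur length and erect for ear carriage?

Dihybrid cross LlEe × Llee — consider each gene separately:
fur length: Ll × Ll → 1 LL, 2 Ll, 1 ll → 3 L_ : 1 ll (out of 4)
ear carriage: Ee × ee → 2 Ee, 2 ee → 2 E_ : 2 ee (out of 4)
Looking for: short (L_) and erect (E_)
P(short) = 3/4, P(erect) = 2/4
P(both) = 3/4 × 2/4 = 6/16 = 3/8
Expected count = 3/8 × 48 = 18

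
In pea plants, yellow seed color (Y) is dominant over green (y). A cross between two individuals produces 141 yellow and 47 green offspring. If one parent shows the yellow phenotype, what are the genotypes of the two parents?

Observed offspring: 141 yellow, 47 green
The observed ratio simplifies to 3:1. Green (yy) offspring appear, so each parent must contribute one y allele. The parent stated to show yellow carries Y, so it is Yy. The other parent is then either Yy or yy: Yy × yy would give a 1:1 split, whereas Yy × Yy gives 3:1 — matching the data. So both parents are heterozygous (Yy × Yy).
Parent genotypes: Yy × Yy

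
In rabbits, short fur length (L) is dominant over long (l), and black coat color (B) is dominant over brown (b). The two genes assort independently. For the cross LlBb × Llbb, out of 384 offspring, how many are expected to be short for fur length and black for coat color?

Dihybrid cross LlBb × Llbb — consider each gene separately:
fur length: Ll × Ll → 1 LL, 2 Ll, 1 ll → 3 L_ : 1 ll (out of 4)
coat color: Bb × bb → 2 Bb, 2 bb → 2 B_ : 2 bb (out of 4)
Looking for: short (L_) and black (B_)
P(short) = 3/4, P(black) = 2/4
P(both) = 3/4 × 2/4 = 6/16 = 3/8
Expected count = 3/8 × 384 = 144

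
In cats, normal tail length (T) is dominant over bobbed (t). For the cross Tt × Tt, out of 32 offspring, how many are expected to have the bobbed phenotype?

Punnett square for Tt × Tt:
Offspring genotypes: 1 TT, 2 Tt, 1 tt
Total offspring: 4
Count with target: 1
Probability: 1/4
Expected count = 1/4 × 32 = 8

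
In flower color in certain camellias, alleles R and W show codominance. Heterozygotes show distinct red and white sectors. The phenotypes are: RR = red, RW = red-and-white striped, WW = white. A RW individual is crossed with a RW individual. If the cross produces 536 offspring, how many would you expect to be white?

Punnett square for RW × RW:
Offspring genotypes: 1 RR, 2 RW, 1 WW
Phenotype counts: 1 red, 2 red-and-white striped, 1 white
white: 1 out of 4 → fraction 1/4
Expected count = 1/4 × 536 = 134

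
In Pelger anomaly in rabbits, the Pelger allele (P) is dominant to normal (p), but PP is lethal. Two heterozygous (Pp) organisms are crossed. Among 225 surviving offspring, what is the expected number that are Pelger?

Cross: Pp × Pp
Punnett square offspring (before lethality): 1 PP, 2 Pp, 1 pp
The PP genotype is lethal (embryos die); surviving offspring: 2 Pp, 1 pp
Pelger: 2 out of 3 → fraction 2/3
Expected count = 2/3 × 225 = 150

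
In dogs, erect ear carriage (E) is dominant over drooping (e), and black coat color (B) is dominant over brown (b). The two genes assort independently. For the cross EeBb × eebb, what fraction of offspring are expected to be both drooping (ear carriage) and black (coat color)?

Dihybrid cross EeBb × eebb — consider each gene separately:
ear carriage: Ee × ee → 2 Ee, 2 ee → 2 E_ : 2 ee (out of 4)
coat color: Bb × bb → 2 Bb, 2 bb → 2 B_ : 2 bb (out of 4)
Looking for: drooping (ee) and black (B_)
P(drooping) = 2/4, P(black) = 2/4
P(both) = 2/4 × 2/4 = 4/16 = 1/4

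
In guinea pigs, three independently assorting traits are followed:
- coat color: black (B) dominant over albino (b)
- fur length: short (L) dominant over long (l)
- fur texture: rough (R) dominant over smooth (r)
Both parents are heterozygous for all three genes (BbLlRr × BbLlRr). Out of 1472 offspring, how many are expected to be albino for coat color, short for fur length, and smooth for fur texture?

Trihybrid cross: BbLlRr × BbLlRr
Each trait segregates independently with a 3:1 phenotypic ratio, so each gene contributes 3/4 (dominant) or 1/4 (recessive).
Target: albino (coat color), short (fur length), smooth (fur texture)
Probability = product of independent per-trait probabilities
= 1/4 × 3/4 × 1/4 = 3/64
Expected count = 3/64 × 1472 = 69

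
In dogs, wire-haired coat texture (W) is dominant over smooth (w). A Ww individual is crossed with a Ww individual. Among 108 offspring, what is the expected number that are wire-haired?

Punnett square for Ww × Ww:
Offspring genotypes: 1 WW, 2 Ww, 1 ww
wire-haired: 3, smooth: 1
wire-haired: 3 out of 4 → fraction 3/4
Expected count = 3/4 × 108 = 81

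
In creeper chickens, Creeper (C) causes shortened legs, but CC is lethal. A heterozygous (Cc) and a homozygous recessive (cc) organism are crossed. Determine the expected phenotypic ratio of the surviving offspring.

Cross: Cc × cc
Punnett square offspring (before lethality): 2 Cc, 2 cc
No CC offspring are produced in this cross.
Ratio: 1 creeper : 1 normal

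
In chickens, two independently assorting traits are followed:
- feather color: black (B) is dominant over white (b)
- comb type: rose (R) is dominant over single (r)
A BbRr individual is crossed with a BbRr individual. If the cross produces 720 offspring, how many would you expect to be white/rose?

Dihybrid cross BbRr × BbRr — consider each gene separately:
feather color: Bb × Bb → 1 BB, 2 Bb, 1 bb → 3 B_ : 1 bb (out of 4)
comb type: Rr × Rr → 1 RR, 2 Rr, 1 rr → 3 R_ : 1 rr (out of 4)
Combine (counts out of 4 × 4 = 16): black/rose (B_R_) = 3×3 = 9; black/single (B_rr) = 3×1 = 3; white/rose (bbR_) = 1×3 = 3; white/single (bbrr) = 1×1 = 1
Phenotype counts (out of 16): 9 black/rose, 3 black/single, 3 white/rose, 1 white/single
white/rose: 3 out of 16 → fraction 3/16
Expected count = 3/16 × 720 = 135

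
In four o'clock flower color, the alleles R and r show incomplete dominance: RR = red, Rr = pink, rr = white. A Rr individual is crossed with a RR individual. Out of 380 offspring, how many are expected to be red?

Punnett square for Rr × RR:
Offspring genotypes: 2 RR, 2 Rr
Phenotype counts: 2 red, 2 pink
red: 2 out of 4 → fraction 1/2
Expected count = 1/2 × 380 = 190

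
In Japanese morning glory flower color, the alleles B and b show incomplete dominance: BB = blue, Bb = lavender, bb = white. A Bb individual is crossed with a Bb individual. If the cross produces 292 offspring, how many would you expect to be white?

Punnett square for Bb × Bb:
Offspring genotypes: 1 BB, 2 Bb, 1 bb
Phenotype counts: 1 blue, 2 lavender, 1 white
white: 1 out of 4 → fraction 1/4
Expected count = 1/4 × 292 = 73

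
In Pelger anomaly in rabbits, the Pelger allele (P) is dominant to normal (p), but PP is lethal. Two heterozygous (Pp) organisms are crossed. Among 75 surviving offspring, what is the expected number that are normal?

Cross: Pp × Pp
Punnett square offspring (before lethality): 1 PP, 2 Pp, 1 pp
The PP genotype is lethal (embryos die); surviving offspring: 2 Pp, 1 pp
normal: 1 out of 3 → fraction 1/3
Expected count = 1/3 × 75 = 25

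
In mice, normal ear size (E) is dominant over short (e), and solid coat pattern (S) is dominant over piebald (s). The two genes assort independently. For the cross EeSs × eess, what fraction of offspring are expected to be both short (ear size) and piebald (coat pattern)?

Dihybrid cross EeSs × eess — consider each gene separately:
ear size: Ee × ee → 2 Ee, 2 ee → 2 E_ : 2 ee (out of 4)
coat pattern: Ss × ss → 2 Ss, 2 ss → 2 S_ : 2 ss (out of 4)
Looking for: short (ee) and piebald (ss)
P(short) = 2/4, P(piebald) = 2/4
P(both) = 2/4 × 2/4 = 4/16 = 1/4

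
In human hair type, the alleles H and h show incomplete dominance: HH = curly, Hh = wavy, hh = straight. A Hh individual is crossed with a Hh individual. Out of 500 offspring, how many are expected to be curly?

Punnett square for Hh × Hh:
Offspring genotypes: 1 HH, 2 Hh, 1 hh
Phenotype counts: 1 curly, 2 wavy, 1 straight
curly: 1 out of 4 → fraction 1/4
Expected count = 1/4 × 500 = 125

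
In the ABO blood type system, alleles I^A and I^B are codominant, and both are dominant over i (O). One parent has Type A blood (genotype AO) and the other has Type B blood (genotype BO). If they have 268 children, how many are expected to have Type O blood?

Cross: AO × BO
Possible offspring genotypes: 1 AB, 1 AO, 1 BO, 1 OO
Blood type counts: 1 Type AB, 1 Type A, 1 Type B, 1 Type O
Probability of Type O: 1/4
Expected count = 1/4 × 268 = 67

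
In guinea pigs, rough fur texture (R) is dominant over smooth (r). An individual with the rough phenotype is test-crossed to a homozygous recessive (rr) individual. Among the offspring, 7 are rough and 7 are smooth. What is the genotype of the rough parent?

Test cross: ? × rr
Offspring: 7 rough, 7 smooth — approximately 1:1.
A 1:1 ratio in a test cross indicates the unknown parent is heterozygous (Rr).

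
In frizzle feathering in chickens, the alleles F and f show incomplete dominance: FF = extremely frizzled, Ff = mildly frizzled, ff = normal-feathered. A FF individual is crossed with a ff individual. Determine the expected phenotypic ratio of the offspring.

Punnett square for FF × ff:
Offspring genotypes: 4 Ff
Phenotype counts: 4 mildly frizzled
Ratio: all mildly frizzled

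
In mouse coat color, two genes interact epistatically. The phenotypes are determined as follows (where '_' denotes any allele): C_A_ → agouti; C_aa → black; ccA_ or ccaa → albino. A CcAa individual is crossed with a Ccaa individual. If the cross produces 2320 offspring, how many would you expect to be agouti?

Cross: CcAa × Ccaa — consider each gene separately:
C gene: Cc × Cc → 1 CC, 2 Cc, 1 cc → 3 C_ : 1 cc (out of 4)
A gene: Aa × aa → 2 Aa, 2 aa → 2 A_ : 2 aa (out of 4)
Genotype classes (out of 4 × 4 = 16): C_A_ = 3×2 = 6; C_aa = 3×2 = 6; ccA_ = 1×2 = 2; ccaa = 1×2 = 2
Apply the phenotype rules: C_A_ (6) → agouti; C_aa (6) → black; ccA_ (2) + ccaa (2) → albino
Phenotype counts (out of 16): 6 agouti, 6 black, 4 albino
agouti: 6 out of 16 → fraction 3/8
Expected count = 3/8 × 2320 = 870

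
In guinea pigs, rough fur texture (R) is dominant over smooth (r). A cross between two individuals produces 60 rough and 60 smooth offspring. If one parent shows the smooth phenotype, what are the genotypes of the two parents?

Observed offspring: 60 rough, 60 smooth
The observed ratio simplifies to 1:1. One parent shows smooth, so its genotype must be rr. A 1:1 offspring split requires the other parent to be heterozygous (Rr).
Parent genotypes: rr × Rr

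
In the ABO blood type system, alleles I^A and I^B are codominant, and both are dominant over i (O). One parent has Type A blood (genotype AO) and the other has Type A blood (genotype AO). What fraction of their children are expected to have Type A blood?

Cross: AO × AO
Possible offspring genotypes: 1 AA, 2 AO, 1 OO
Blood type counts: 3 Type A, 1 Type O
Probability of Type A: 3/4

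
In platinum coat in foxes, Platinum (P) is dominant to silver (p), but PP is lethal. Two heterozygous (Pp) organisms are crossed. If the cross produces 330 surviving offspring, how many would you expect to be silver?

Cross: Pp × Pp
Punnett square offspring (before lethality): 1 PP, 2 Pp, 1 pp
The PP genotype is lethal (embryos die); surviving offspring: 2 Pp, 1 pp
silver: 1 out of 3 → fraction 1/3
Expected count = 1/3 × 330 = 110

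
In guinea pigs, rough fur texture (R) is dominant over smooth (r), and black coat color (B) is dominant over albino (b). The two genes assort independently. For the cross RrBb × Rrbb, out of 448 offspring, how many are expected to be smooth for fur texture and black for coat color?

Dihybrid cross RrBb × Rrbb — consider each gene separately:
fur texture: Rr × Rr → 1 RR, 2 Rr, 1 rr → 3 R_ : 1 rr (out of 4)
coat color: Bb × bb → 2 Bb, 2 bb → 2 B_ : 2 bb (out of 4)
Looking for: smooth (rr) and black (B_)
P(smooth) = 1/4, P(black) = 2/4
P(both) = 1/4 × 2/4 = 2/16 = 1/8
Expected count = 1/8 × 448 = 56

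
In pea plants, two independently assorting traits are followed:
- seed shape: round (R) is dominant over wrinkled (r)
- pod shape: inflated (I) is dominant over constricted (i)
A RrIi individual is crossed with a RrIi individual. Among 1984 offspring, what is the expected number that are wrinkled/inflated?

Dihybrid cross RrIi × RrIi — consider each gene separately:
seed shape: Rr × Rr → 1 RR, 2 Rr, 1 rr → 3 R_ : 1 rr (out of 4)
pod shape: Ii × Ii → 1 II, 2 Ii, 1 ii → 3 I_ : 1 ii (out of 4)
Combine (counts out of 4 × 4 = 16): round/inflated (R_I_) = 3×3 = 9; round/constricted (R_ii) = 3×1 = 3; wrinkled/inflated (rrI_) = 1×3 = 3; wrinkled/constricted (rrii) = 1×1 = 1
Phenotype counts (out of 16): 9 round/inflated, 3 round/constricted, 3 wrinkled/inflated, 1 wrinkled/constricted
wrinkled/inflated: 3 out of 16 → fraction 3/16
Expected count = 3/16 × 1984 = 372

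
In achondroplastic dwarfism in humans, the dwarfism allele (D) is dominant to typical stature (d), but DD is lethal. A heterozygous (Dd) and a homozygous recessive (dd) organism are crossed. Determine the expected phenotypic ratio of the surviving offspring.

Cross: Dd × dd
Punnett square offspring (before lethality): 2 Dd, 2 dd
No DD offspring are produced in this cross.
Ratio: 1 achondroplastic dwarf : 1 typical stature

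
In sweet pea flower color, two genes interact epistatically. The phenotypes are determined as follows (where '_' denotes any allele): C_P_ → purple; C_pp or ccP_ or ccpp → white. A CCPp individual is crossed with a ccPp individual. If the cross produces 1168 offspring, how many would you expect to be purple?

Cross: CCPp × ccPp — consider each gene separately:
C gene: CC × cc → 4 Cc → 4 C_ (out of 4)
P gene: Pp × Pp → 1 PP, 2 Pp, 1 pp → 3 P_ : 1 pp (out of 4)
Genotype classes (out of 4 × 4 = 16): C_P_ = 4×3 = 12; C_pp = 4×1 = 4
Apply the phenotype rules: C_P_ (12) → purple; C_pp (4) → white
Phenotype counts (out of 16): 12 purple, 4 white
purple: 12 out of 16 → fraction 3/4
Expected count = 3/4 × 1168 = 876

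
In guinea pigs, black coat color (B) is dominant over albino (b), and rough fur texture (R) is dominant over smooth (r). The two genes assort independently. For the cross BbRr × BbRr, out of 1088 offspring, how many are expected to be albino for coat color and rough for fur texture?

Dihybrid cross BbRr × BbRr — consider each gene separately:
coat color: Bb × Bb → 1 BB, 2 Bb, 1 bb → 3 B_ : 1 bb (out of 4)
fur texture: Rr × Rr → 1 RR, 2 Rr, 1 rr → 3 R_ : 1 rr (out of 4)
Looking for: albino (bb) and rough (R_)
P(albino) = 1/4, P(rough) = 3/4
P(both) = 1/4 × 3/4 = 3/16
Expected count = 3/16 × 1088 = 204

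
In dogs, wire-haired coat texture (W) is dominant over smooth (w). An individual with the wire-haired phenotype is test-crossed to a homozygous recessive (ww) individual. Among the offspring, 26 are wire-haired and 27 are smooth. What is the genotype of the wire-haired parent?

Test cross: ? × ww
Offspring: 26 wire-haired, 27 smooth — approximately 1:1.
A 1:1 ratio in a test cross indicates the unknown parent is heterozygous (Ww).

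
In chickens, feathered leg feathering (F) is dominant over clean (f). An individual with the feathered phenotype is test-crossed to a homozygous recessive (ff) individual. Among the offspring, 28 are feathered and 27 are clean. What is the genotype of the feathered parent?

Test cross: ? × ff
Offspring: 28 feathered, 27 clean — approximately 1:1.
A 1:1 ratio in a test cross indicates the unknown parent is heterozygous (Ff).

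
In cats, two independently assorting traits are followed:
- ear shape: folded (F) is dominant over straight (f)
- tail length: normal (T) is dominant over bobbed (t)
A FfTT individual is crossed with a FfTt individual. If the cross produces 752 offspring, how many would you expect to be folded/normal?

Dihybrid cross FfTT × FfTt — consider each gene separately:
ear shape: Ff × Ff → 1 FF, 2 Ff, 1 ff → 3 F_ : 1 ff (out of 4)
tail length: TT × Tt → 2 TT, 2 Tt → 4 T_ (out of 4)
Combine (counts out of 4 × 4 = 16): folded/normal (F_T_) = 3×4 = 12; straight/normal (ffT_) = 1×4 = 4
Phenotype counts (out of 16): 12 folded/normal, 4 straight/normal
folded/normal: 12 out of 16 → fraction 3/4
Expected count = 3/4 × 752 = 564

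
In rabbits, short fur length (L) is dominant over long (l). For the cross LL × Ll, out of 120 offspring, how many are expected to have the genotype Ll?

Punnett square for LL × Ll:
Offspring genotypes: 2 LL, 2 Ll
Total offspring: 4
Count with target: 2
Probability: 2/4 = 1/2
Expected count = 1/2 × 120 = 60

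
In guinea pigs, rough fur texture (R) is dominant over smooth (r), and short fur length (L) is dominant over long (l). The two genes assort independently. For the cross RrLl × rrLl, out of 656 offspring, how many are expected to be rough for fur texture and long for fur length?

Dihybrid cross RrLl × rrLl — consider each gene separately:
fur texture: Rr × rr → 2 Rr, 2 rr → 2 R_ : 2 rr (out of 4)
fur length: Ll × Ll → 1 LL, 2 Ll, 1 ll → 3 L_ : 1 ll (out of 4)
Looking for: rough (R_) and long (ll)
P(rough) = 2/4, P(long) = 1/4
P(both) = 2/4 × 1/4 = 2/16 = 1/8
Expected count = 1/8 × 656 = 82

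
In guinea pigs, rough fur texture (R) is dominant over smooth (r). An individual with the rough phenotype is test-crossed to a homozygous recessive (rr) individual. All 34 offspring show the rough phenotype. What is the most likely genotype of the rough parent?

Test cross: ? × rr
All offspring are rough.
If the unknown parent were heterozygous (Rr), about half of 34 offspring would be smooth; none are. The unknown parent is most likely homozygous dominant (RR).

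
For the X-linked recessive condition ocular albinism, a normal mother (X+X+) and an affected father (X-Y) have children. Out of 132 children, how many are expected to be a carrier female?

Cross: X+X+ × X-Y
Offspring: 2 X+X-, 2 X+Y
Probability of a carrier female: 2/4 = 1/2
Expected count = 1/2 × 132 = 66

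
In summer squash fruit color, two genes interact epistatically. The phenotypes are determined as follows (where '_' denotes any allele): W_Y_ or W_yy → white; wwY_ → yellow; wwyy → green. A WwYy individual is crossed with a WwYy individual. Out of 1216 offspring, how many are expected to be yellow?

Cross: WwYy × WwYy — consider each gene separately:
W gene: Ww × Ww → 1 WW, 2 Ww, 1 ww → 3 W_ : 1 ww (out of 4)
Y gene: Yy × Yy → 1 YY, 2 Yy, 1 yy → 3 Y_ : 1 yy (out of 4)
Genotype classes (out of 4 × 4 = 16): W_Y_ = 3×3 = 9; W_yy = 3×1 = 3; wwY_ = 1×3 = 3; wwyy = 1×1 = 1
Apply the phenotype rules: W_Y_ (9) + W_yy (3) → white; wwY_ (3) → yellow; wwyy (1) → green
Phenotype counts (out of 16): 12 white, 3 yellow, 1 green
yellow: 3 out of 16 → fraction 3/16
Expected count = 3/16 × 1216 = 228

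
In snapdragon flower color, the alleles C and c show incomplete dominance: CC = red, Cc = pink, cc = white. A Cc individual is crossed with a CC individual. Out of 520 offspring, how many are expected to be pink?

Punnett square for Cc × CC:
Offspring genotypes: 2 CC, 2 Cc
Phenotype counts: 2 red, 2 pink
pink: 2 out of 4 → fraction 1/2
Expected count = 1/2 × 520 = 260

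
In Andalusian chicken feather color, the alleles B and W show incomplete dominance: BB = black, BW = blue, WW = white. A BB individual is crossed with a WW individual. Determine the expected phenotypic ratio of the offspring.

Punnett square for BB × WW:
Offspring genotypes: 4 BW
Phenotype counts: 4 blue
Ratio: all blue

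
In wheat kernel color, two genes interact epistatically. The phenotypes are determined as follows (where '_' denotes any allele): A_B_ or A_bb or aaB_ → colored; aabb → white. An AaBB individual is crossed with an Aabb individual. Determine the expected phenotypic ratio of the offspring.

Cross: AaBB × Aabb — consider each gene separately:
A gene: Aa × Aa → 1 AA, 2 Aa, 1 aa → 3 A_ : 1 aa (out of 4)
B gene: BB × bb → 4 Bb → 4 B_ (out of 4)
Genotype classes (out of 4 × 4 = 16): A_B_ = 3×4 = 12; aaB_ = 1×4 = 4
Apply the phenotype rules: A_B_ (12) + aaB_ (4) → colored
Phenotype counts (out of 16): 16 colored
Ratio: all colored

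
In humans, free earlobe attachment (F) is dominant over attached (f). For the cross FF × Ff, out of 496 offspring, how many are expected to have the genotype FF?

Punnett square for FF × Ff:
Offspring genotypes: 2 FF, 2 Ff
Total offspring: 4
Count with target: 2
Probability: 2/4 = 1/2
Expected count = 1/2 × 496 = 248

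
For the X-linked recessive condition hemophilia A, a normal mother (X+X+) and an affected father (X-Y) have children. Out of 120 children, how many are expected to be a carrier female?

Cross: X+X+ × X-Y
Offspring: 2 X+X-, 2 X+Y
Probability of a carrier female: 2/4 = 1/2
Expected count = 1/2 × 120 = 60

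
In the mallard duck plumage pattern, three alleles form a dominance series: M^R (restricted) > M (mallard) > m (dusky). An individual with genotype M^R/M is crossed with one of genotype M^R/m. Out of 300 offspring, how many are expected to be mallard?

Cross: M^R/M × M^R/m
Allele dominance: M^R > M > m
Offspring genotypes: 1 M^R/M^R, 1 M^R/m, 1 M^R/M, 1 M/m
Phenotype counts: 3 restricted, 1 mallard
mallard: 1 out of 4 → fraction 1/4
Expected count = 1/4 × 300 = 75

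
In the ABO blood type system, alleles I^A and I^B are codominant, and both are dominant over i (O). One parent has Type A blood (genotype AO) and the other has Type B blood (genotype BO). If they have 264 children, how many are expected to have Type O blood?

Cross: AO × BO
Possible offspring genotypes: 1 AB, 1 AO, 1 BO, 1 OO
Blood type counts: 1 Type AB, 1 Type A, 1 Type B, 1 Type O
Probability of Type O: 1/4
Expected count = 1/4 × 264 = 66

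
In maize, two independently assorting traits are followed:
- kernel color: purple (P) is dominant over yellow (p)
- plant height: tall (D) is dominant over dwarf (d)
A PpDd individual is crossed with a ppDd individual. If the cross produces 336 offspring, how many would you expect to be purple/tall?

Dihybrid cross PpDd × ppDd — consider each gene separately:
kernel color: Pp × pp → 2 Pp, 2 pp → 2 P_ : 2 pp (out of 4)
plant height: Dd × Dd → 1 DD, 2 Dd, 1 dd → 3 D_ : 1 dd (out of 4)
Combine (counts out of 4 × 4 = 16): purple/tall (P_D_) = 2×3 = 6; purple/dwarf (P_dd) = 2×1 = 2; yellow/tall (ppD_) = 2×3 = 6; yellow/dwarf (ppdd) = 2×1 = 2
Phenotype counts (out of 16): 6 purple/tall, 2 purple/dwarf, 6 yellow/tall, 2 yellow/dwarf
purple/tall: 6 out of 16 → fraction 3/8
Expected count = 3/8 × 336 = 126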